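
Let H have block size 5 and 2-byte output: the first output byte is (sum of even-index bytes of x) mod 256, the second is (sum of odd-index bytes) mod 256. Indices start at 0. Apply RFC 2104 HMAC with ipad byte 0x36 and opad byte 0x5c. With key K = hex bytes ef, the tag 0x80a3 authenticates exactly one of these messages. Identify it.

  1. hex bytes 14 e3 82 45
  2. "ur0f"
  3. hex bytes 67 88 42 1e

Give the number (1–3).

3

Key hex bytes ef is 1 byte ≤ B = 5; zero-pad to 5 bytes: K' = ef 00 00 00 00.
K' ⊕ ipad = d9 36 36 36 36; K' ⊕ opad = b3 5c 5c 5c 5c.
m1: inner = H(d9 36 36 36 36 14 e3 82 45) = 6d 02; tag = H(b3 5c 5c 5c 5c 6d 02) = 6d25
m2: inner = H(d9 36 36 36 36 75 72 30 66) = 1d 11; tag = H(b3 5c 5c 5c 5c 1d 11) = 7cd5
m3: inner = H(d9 36 36 36 36 67 88 42 1e) = eb 15; tag = H(b3 5c 5c 5c 5c eb 15) = 80a3 ← matches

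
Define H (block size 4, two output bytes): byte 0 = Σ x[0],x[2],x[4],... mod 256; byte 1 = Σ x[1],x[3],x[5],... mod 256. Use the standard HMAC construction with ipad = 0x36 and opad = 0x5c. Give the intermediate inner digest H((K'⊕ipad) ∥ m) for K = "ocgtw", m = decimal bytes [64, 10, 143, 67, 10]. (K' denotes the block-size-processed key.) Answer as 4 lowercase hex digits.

Key "ocgtw" = 6f 63 67 74 77 is 5 bytes > B = 4, so hash it first: H(key) = 4d d7, then zero-pad to 4 bytes: K' = 4d d7 00 00.
K' ⊕ ipad = 7b e1 36 36.
Inner input = 7b e1 36 36 ∥ 40 0a 8f 43 0a.
Inner hash: even-index sum = 394 mod 256 = 138; odd-index sum = 356 mod 256 = 100 → 8a 64.

8a64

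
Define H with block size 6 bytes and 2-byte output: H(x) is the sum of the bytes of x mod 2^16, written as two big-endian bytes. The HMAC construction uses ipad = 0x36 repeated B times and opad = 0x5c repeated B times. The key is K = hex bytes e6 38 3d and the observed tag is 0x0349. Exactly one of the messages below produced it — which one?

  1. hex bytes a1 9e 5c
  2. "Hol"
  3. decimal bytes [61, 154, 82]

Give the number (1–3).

3

Key hex bytes e6 38 3d is 3 bytes ≤ B = 6; zero-pad to 6 bytes: K' = e6 38 3d 00 00 00.
K' ⊕ ipad = d0 0e 0b 36 36 36; K' ⊕ opad = ba 64 61 5c 5c 5c.
m1: inner = H(d0 0e 0b 36 36 36 a1 9e 5c) = 03 26; tag = H(ba 64 61 5c 5c 5c 03 26) = 02bc
m2: inner = H(d0 0e 0b 36 36 36 48 6f 6c) = 02 ae; tag = H(ba 64 61 5c 5c 5c 02 ae) = 0343
m3: inner = H(d0 0e 0b 36 36 36 3d 9a 52) = 02 b4; tag = H(ba 64 61 5c 5c 5c 02 b4) = 0349 ← matches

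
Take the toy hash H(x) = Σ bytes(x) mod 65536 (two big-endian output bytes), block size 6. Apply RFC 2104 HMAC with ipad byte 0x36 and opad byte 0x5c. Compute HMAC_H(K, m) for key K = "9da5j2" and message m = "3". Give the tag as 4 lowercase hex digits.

0236

Key "9da5j2" = 39 64 61 35 6a 32 is exactly B = 6 bytes: K' = 39 64 61 35 6a 32.
K' ⊕ ipad = 0f 52 57 03 5c 04.  K' ⊕ opad = 65 38 3d 69 36 6e.
Inner input = (K'⊕ipad) ∥ m = 0f 52 57 03 5c 04 ∥ 33.
Inner hash: sum = 15+82+87+3+92+4+51 = 334 → 01 4e.
Outer input = (K'⊕opad) ∥ inner = 65 38 3d 69 36 6e ∥ 01 4e.
Outer hash (tag): sum = 101+56+61+105+54+110+1+78 = 566 → 02 36.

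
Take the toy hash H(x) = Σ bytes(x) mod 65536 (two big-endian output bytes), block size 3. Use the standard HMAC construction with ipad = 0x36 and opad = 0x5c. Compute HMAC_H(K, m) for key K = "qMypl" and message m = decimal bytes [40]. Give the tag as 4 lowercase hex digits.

Key "qMypl" = 71 4d 79 70 6c is 5 bytes > B = 3, so hash it first: H(key) = 02 13, then zero-pad to 3 bytes: K' = 02 13 00.
K' ⊕ ipad = 34 25 36.  K' ⊕ opad = 5e 4f 5c.
Inner input = (K'⊕ipad) ∥ m = 34 25 36 ∥ 28.
Inner hash: sum = 52+37+54+40 = 183 → 00 b7.
Outer input = (K'⊕opad) ∥ inner = 5e 4f 5c ∥ 00 b7.
Outer hash (tag): sum = 94+79+92+0+183 = 448 → 01 c0.

01c0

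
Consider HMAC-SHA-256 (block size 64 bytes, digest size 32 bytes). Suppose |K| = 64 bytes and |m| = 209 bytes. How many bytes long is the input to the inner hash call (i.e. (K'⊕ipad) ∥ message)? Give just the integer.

273

Key is 64 ≤ 64 bytes, zero-padded: |K'| = 64.
Inner input = (K'⊕ipad) ∥ m → 64 + 209 = 273 bytes.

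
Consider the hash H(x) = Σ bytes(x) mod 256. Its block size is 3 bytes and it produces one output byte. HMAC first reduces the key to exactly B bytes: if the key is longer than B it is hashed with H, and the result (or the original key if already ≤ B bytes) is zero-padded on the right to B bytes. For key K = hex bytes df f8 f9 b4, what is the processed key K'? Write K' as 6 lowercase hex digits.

|K| = 4 > B = 3, so first hash the key.
H(K): sum = 223+248+249+180 = 900; mod 256 = 132 → 84.
Zero-pad H(K) = 84 to 3 bytes: K' = 84 00 00.

840000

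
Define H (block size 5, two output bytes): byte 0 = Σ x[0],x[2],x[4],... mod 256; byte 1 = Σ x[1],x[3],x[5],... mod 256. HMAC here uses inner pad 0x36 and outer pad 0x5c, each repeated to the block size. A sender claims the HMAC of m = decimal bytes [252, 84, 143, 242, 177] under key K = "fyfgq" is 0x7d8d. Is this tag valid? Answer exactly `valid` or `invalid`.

Key "fyfgq" = 66 79 66 67 71 is exactly B = 5 bytes: K' = 66 79 66 67 71.
K' ⊕ ipad = 50 4f 50 51 47; K' ⊕ opad = 3a 25 3a 3b 2d.
Inner hash: even-index sum = 557 mod 256 = 45; odd-index sum = 732 mod 256 = 220 → 2d dc.
Outer hash (recomputed tag): even-index sum = 381 mod 256 = 125; odd-index sum = 141 mod 256 = 141 → 7d 8d.
Recomputed tag = 7d8d; claimed = 7d8d → match.

valid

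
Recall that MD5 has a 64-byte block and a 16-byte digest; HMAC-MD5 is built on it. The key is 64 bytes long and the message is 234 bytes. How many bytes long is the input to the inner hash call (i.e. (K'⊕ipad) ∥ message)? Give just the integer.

Key is 64 ≤ 64 bytes, zero-padded: |K'| = 64.
Inner input = (K'⊕ipad) ∥ m → 64 + 234 = 298 bytes.

298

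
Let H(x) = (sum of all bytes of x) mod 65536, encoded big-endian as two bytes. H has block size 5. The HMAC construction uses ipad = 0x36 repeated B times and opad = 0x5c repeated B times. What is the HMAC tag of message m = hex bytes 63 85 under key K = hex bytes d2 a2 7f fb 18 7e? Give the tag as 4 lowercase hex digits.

02be

Key hex bytes d2 a2 7f fb 18 7e is 6 bytes > B = 5, so hash it first: H(key) = 03 84, then zero-pad to 5 bytes: K' = 03 84 00 00 00.
K' ⊕ ipad = 35 b2 36 36 36.  K' ⊕ opad = 5f d8 5c 5c 5c.
Inner input = (K'⊕ipad) ∥ m = 35 b2 36 36 36 ∥ 63 85.
Inner hash: sum = 53+178+54+54+54+99+133 = 625 → 02 71.
Outer input = (K'⊕opad) ∥ inner = 5f d8 5c 5c 5c ∥ 02 71.
Outer hash (tag): sum = 95+216+92+92+92+2+113 = 702 → 02 be.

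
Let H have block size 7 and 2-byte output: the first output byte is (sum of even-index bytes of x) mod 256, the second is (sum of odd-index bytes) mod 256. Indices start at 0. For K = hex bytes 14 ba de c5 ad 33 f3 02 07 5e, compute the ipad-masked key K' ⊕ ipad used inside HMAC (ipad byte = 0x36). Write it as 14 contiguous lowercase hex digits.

Key hex bytes 14 ba de c5 ad 33 f3 02 07 5e is 10 bytes > B = 7, so hash it first: H(key) = 99 12, then zero-pad to 7 bytes: K' = 99 12 00 00 00 00 00.
XOR each byte with 0x36: 99⊕36=af, 12⊕36=24, 00⊕36=36, 00⊕36=36, 00⊕36=36, 00⊕36=36, 00⊕36=36.

af243636363636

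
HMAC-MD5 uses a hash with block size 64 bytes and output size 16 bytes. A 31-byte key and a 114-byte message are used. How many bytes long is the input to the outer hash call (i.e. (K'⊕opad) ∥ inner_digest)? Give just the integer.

80

Key is 31 ≤ 64 bytes, zero-padded: |K'| = 64.
Outer input = (K'⊕opad) ∥ H(inner) → 64 + 16 = 80 bytes.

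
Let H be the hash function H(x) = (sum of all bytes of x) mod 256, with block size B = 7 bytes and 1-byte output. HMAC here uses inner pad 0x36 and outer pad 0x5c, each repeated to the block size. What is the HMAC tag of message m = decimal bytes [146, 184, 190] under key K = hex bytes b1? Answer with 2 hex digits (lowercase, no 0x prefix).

e8

Key hex bytes b1 is 1 byte ≤ B = 7; zero-pad to 7 bytes: K' = b1 00 00 00 00 00 00.
K' ⊕ ipad = 87 36 36 36 36 36 36.  K' ⊕ opad = ed 5c 5c 5c 5c 5c 5c.
Inner input = (K'⊕ipad) ∥ m = 87 36 36 36 36 36 36 ∥ 92 b8 be.
Inner hash: sum = 135+54+54+54+54+54+54+146+184+190 = 979; mod 256 = 211 → d3.
Outer input = (K'⊕opad) ∥ inner = ed 5c 5c 5c 5c 5c 5c ∥ d3.
Outer hash (tag): sum = 237+92+92+92+92+92+92+211 = 1000; mod 256 = 232 → e8.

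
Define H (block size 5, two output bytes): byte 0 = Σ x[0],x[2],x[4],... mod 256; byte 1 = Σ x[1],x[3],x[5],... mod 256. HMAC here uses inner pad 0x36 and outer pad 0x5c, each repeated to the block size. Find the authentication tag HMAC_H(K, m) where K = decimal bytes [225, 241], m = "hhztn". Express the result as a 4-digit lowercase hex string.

c228

Key decimal bytes [225, 241] = e1 f1 is 2 bytes ≤ B = 5; zero-pad to 5 bytes: K' = e1 f1 00 00 00.
K' ⊕ ipad = d7 c7 36 36 36.  K' ⊕ opad = bd ad 5c 5c 5c.
Inner input = (K'⊕ipad) ∥ m = d7 c7 36 36 36 ∥ 68 68 7a 74 6e.
Inner hash: even-index sum = 543 mod 256 = 31; odd-index sum = 589 mod 256 = 77 → 1f 4d.
Outer input = (K'⊕opad) ∥ inner = bd ad 5c 5c 5c ∥ 1f 4d.
Outer hash (tag): even-index sum = 450 mod 256 = 194; odd-index sum = 296 mod 256 = 40 → c2 28.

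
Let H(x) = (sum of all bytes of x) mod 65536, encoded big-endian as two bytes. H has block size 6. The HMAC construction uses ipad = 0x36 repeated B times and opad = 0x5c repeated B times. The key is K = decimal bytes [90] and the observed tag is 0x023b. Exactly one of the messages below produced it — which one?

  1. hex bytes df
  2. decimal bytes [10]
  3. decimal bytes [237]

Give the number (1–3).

3

Key decimal bytes [90] = 5a is 1 byte ≤ B = 6; zero-pad to 6 bytes: K' = 5a 00 00 00 00 00.
K' ⊕ ipad = 6c 36 36 36 36 36; K' ⊕ opad = 06 5c 5c 5c 5c 5c.
m1: inner = H(6c 36 36 36 36 36 df) = 02 59; tag = H(06 5c 5c 5c 5c 5c 02 59) = 022d
m2: inner = H(6c 36 36 36 36 36 0a) = 01 84; tag = H(06 5c 5c 5c 5c 5c 01 84) = 0257
m3: inner = H(6c 36 36 36 36 36 ed) = 02 67; tag = H(06 5c 5c 5c 5c 5c 02 67) = 023b ← matches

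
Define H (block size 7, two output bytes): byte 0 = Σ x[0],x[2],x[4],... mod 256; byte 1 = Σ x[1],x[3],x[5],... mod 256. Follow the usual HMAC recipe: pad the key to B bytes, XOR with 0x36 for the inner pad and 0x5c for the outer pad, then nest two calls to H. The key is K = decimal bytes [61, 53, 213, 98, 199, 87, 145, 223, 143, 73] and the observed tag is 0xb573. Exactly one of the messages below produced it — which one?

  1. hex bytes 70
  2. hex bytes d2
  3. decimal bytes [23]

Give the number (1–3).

1

Key decimal bytes [61, 53, 213, 98, 199, 87, 145, 223, 143, 73] = 3d 35 d5 62 c7 57 91 df 8f 49 is 10 bytes > B = 7, so hash it first: H(key) = f9 16, then zero-pad to 7 bytes: K' = f9 16 00 00 00 00 00.
K' ⊕ ipad = cf 20 36 36 36 36 36; K' ⊕ opad = a5 4a 5c 5c 5c 5c 5c.
m1: inner = H(cf 20 36 36 36 36 36 70) = 71 fc; tag = H(a5 4a 5c 5c 5c 5c 5c 71 fc) = b573 ← matches
m2: inner = H(cf 20 36 36 36 36 36 d2) = 71 5e; tag = H(a5 4a 5c 5c 5c 5c 5c 71 5e) = 1773
m3: inner = H(cf 20 36 36 36 36 36 17) = 71 a3; tag = H(a5 4a 5c 5c 5c 5c 5c 71 a3) = 5c73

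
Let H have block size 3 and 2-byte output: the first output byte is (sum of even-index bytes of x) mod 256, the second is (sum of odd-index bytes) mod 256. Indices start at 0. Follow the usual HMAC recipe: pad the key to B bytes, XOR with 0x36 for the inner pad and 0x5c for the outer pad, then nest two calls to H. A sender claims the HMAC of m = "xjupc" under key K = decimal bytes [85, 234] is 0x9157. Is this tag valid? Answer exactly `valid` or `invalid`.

invalid

Key decimal bytes [85, 234] = 55 ea is 2 bytes ≤ B = 3; zero-pad to 3 bytes: K' = 55 ea 00.
K' ⊕ ipad = 63 dc 36; K' ⊕ opad = 09 b6 5c.
Inner hash: even-index sum = 371 mod 256 = 115; odd-index sum = 556 mod 256 = 44 → 73 2c.
Outer hash (recomputed tag): even-index sum = 145 mod 256 = 145; odd-index sum = 297 mod 256 = 41 → 91 29.
Recomputed tag = 9129; claimed = 9157 → mismatch.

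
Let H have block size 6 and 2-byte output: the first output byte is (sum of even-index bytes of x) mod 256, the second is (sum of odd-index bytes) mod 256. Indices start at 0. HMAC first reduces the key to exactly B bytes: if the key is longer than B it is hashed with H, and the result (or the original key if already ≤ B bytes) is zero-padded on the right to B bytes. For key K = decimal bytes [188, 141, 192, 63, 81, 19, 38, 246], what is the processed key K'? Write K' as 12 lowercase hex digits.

|K| = 8 > B = 6, so first hash the key.
H(K): even-index sum = 499 mod 256 = 243; odd-index sum = 469 mod 256 = 213 → f3 d5.
Zero-pad H(K) = f3 d5 to 6 bytes: K' = f3 d5 00 00 00 00.

f3d500000000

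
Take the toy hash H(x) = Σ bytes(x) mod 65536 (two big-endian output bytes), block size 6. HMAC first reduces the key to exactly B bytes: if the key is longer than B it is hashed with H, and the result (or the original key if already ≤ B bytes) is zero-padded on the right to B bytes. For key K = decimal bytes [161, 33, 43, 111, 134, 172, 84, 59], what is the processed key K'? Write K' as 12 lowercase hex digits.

|K| = 8 > B = 6, so first hash the key.
H(K): sum = 161+33+43+111+134+172+84+59 = 797 → 03 1d.
Zero-pad H(K) = 03 1d to 6 bytes: K' = 03 1d 00 00 00 00.

031d00000000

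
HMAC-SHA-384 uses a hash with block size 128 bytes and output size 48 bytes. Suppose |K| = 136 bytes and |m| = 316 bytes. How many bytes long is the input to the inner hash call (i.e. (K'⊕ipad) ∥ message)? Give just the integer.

444

Key is 136 > 128 bytes, so it is hashed to 48 bytes then zero-padded to 128: |K'| = 128.
Inner input = (K'⊕ipad) ∥ m → 128 + 316 = 444 bytes.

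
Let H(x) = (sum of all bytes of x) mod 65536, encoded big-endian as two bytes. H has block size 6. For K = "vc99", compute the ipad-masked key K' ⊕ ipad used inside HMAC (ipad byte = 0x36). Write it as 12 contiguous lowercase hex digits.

Key "vc99" = 76 63 39 39 is 4 bytes ≤ B = 6; zero-pad to 6 bytes: K' = 76 63 39 39 00 00.
XOR each byte with 0x36: 76⊕36=40, 63⊕36=55, 39⊕36=0f, 39⊕36=0f, 00⊕36=36, 00⊕36=36.

40550f0f3636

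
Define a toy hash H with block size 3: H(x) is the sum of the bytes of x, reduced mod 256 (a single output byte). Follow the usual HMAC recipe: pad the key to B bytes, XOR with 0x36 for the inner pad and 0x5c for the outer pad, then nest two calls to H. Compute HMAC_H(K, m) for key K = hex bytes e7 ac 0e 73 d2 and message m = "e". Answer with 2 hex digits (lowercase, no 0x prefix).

13

Key hex bytes e7 ac 0e 73 d2 is 5 bytes > B = 3, so hash it first: H(key) = e6, then zero-pad to 3 bytes: K' = e6 00 00.
K' ⊕ ipad = d0 36 36.  K' ⊕ opad = ba 5c 5c.
Inner input = (K'⊕ipad) ∥ m = d0 36 36 ∥ 65.
Inner hash: sum = 208+54+54+101 = 417; mod 256 = 161 → a1.
Outer input = (K'⊕opad) ∥ inner = ba 5c 5c ∥ a1.
Outer hash (tag): sum = 186+92+92+161 = 531; mod 256 = 19 → 13.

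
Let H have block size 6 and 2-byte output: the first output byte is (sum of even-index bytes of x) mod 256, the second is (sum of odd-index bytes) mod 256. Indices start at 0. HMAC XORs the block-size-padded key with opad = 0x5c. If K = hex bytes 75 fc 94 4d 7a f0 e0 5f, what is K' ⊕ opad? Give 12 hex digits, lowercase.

Key hex bytes 75 fc 94 4d 7a f0 e0 5f is 8 bytes > B = 6, so hash it first: H(key) = 63 98, then zero-pad to 6 bytes: K' = 63 98 00 00 00 00.
XOR each byte with 0x5c: 63⊕5c=3f, 98⊕5c=c4, 00⊕5c=5c, 00⊕5c=5c, 00⊕5c=5c, 00⊕5c=5c.

3fc45c5c5c5c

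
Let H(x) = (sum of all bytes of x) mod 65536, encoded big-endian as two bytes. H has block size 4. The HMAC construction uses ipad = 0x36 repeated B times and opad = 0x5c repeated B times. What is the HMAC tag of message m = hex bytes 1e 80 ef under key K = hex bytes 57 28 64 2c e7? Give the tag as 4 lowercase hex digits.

Key hex bytes 57 28 64 2c e7 is 5 bytes > B = 4, so hash it first: H(key) = 01 f6, then zero-pad to 4 bytes: K' = 01 f6 00 00.
K' ⊕ ipad = 37 c0 36 36.  K' ⊕ opad = 5d aa 5c 5c.
Inner input = (K'⊕ipad) ∥ m = 37 c0 36 36 ∥ 1e 80 ef.
Inner hash: sum = 55+192+54+54+30+128+239 = 752 → 02 f0.
Outer input = (K'⊕opad) ∥ inner = 5d aa 5c 5c ∥ 02 f0.
Outer hash (tag): sum = 93+170+92+92+2+240 = 689 → 02 b1.

02b1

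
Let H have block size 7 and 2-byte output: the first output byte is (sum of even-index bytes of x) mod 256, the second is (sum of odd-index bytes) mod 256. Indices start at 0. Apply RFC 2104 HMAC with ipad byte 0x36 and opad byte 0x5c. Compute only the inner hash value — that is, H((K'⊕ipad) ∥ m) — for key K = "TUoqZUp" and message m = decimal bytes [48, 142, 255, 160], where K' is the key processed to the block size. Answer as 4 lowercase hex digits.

Key "TUoqZUp" = 54 55 6f 71 5a 55 70 is exactly B = 7 bytes: K' = 54 55 6f 71 5a 55 70.
K' ⊕ ipad = 62 63 59 47 6c 63 46.
Inner input = 62 63 59 47 6c 63 46 ∥ 30 8e ff a0.
Inner hash: even-index sum = 667 mod 256 = 155; odd-index sum = 572 mod 256 = 60 → 9b 3c.

9b3c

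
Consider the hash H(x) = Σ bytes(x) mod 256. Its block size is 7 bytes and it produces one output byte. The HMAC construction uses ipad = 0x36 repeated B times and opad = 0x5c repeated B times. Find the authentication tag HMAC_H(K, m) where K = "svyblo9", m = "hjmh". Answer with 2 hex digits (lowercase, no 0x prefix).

15

Key "svyblo9" = 73 76 79 62 6c 6f 39 is exactly B = 7 bytes: K' = 73 76 79 62 6c 6f 39.
K' ⊕ ipad = 45 40 4f 54 5a 59 0f.  K' ⊕ opad = 2f 2a 25 3e 30 33 65.
Inner input = (K'⊕ipad) ∥ m = 45 40 4f 54 5a 59 0f ∥ 68 6a 6d 68.
Inner hash: sum = 69+64+79+84+90+89+15+104+106+109+104 = 913; mod 256 = 145 → 91.
Outer input = (K'⊕opad) ∥ inner = 2f 2a 25 3e 30 33 65 ∥ 91.
Outer hash (tag): sum = 47+42+37+62+48+51+101+145 = 533; mod 256 = 21 → 15.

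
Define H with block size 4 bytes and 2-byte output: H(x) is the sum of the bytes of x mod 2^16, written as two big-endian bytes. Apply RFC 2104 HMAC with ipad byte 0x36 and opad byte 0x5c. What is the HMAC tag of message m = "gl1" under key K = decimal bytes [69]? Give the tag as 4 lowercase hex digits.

0148

Key decimal bytes [69] = 45 is 1 byte ≤ B = 4; zero-pad to 4 bytes: K' = 45 00 00 00.
K' ⊕ ipad = 73 36 36 36.  K' ⊕ opad = 19 5c 5c 5c.
Inner input = (K'⊕ipad) ∥ m = 73 36 36 36 ∥ 67 6c 31.
Inner hash: sum = 115+54+54+54+103+108+49 = 537 → 02 19.
Outer input = (K'⊕opad) ∥ inner = 19 5c 5c 5c ∥ 02 19.
Outer hash (tag): sum = 25+92+92+92+2+25 = 328 → 01 48.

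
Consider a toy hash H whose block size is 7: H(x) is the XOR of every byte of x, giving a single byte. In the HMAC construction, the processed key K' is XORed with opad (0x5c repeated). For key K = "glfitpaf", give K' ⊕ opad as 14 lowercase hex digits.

Key "glfitpaf" = 67 6c 66 69 74 70 61 66 is 8 bytes > B = 7, so hash it first: H(key) = 07, then zero-pad to 7 bytes: K' = 07 00 00 00 00 00 00.
XOR each byte with 0x5c: 07⊕5c=5b, 00⊕5c=5c, 00⊕5c=5c, 00⊕5c=5c, 00⊕5c=5c, 00⊕5c=5c, 00⊕5c=5c.

5b5c5c5c5c5c5c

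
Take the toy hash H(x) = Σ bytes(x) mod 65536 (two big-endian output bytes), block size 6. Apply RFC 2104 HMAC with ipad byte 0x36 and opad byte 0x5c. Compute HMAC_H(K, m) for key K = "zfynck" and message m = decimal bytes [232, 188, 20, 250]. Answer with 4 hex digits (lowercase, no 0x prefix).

Key "zfynck" = 7a 66 79 6e 63 6b is exactly B = 6 bytes: K' = 7a 66 79 6e 63 6b.
K' ⊕ ipad = 4c 50 4f 58 55 5d.  K' ⊕ opad = 26 3a 25 32 3f 37.
Inner input = (K'⊕ipad) ∥ m = 4c 50 4f 58 55 5d ∥ e8 bc 14 fa.
Inner hash: sum = 76+80+79+88+85+93+232+188+20+250 = 1191 → 04 a7.
Outer input = (K'⊕opad) ∥ inner = 26 3a 25 32 3f 37 ∥ 04 a7.
Outer hash (tag): sum = 38+58+37+50+63+55+4+167 = 472 → 01 d8.

01d8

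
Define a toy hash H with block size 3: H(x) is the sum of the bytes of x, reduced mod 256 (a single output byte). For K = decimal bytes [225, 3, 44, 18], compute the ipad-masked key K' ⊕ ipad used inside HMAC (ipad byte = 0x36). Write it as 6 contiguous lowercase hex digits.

Key decimal bytes [225, 3, 44, 18] = e1 03 2c 12 is 4 bytes > B = 3, so hash it first: H(key) = 22, then zero-pad to 3 bytes: K' = 22 00 00.
XOR each byte with 0x36: 22⊕36=14, 00⊕36=36, 00⊕36=36.

143636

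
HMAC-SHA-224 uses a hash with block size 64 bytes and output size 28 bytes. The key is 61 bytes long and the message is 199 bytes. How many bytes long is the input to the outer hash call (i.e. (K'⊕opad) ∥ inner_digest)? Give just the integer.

Key is 61 ≤ 64 bytes, zero-padded: |K'| = 64.
Outer input = (K'⊕opad) ∥ H(inner) → 64 + 28 = 92 bytes.

92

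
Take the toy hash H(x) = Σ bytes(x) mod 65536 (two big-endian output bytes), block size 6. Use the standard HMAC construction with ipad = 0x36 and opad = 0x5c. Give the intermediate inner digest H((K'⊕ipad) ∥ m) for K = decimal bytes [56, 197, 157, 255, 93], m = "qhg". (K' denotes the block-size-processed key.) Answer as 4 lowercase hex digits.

0456

Key decimal bytes [56, 197, 157, 255, 93] = 38 c5 9d ff 5d is 5 bytes ≤ B = 6; zero-pad to 6 bytes: K' = 38 c5 9d ff 5d 00.
K' ⊕ ipad = 0e f3 ab c9 6b 36.
Inner input = 0e f3 ab c9 6b 36 ∥ 71 68 67.
Inner hash: sum = 14+243+171+201+107+54+113+104+103 = 1110 → 04 56.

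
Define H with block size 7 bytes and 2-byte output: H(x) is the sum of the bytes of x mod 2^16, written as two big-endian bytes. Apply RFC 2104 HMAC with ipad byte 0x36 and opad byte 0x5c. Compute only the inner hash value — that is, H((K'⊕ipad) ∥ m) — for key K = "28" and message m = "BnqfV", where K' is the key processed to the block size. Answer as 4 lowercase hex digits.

02fd

Key "28" = 32 38 is 2 bytes ≤ B = 7; zero-pad to 7 bytes: K' = 32 38 00 00 00 00 00.
K' ⊕ ipad = 04 0e 36 36 36 36 36.
Inner input = 04 0e 36 36 36 36 36 ∥ 42 6e 71 66 56.
Inner hash: sum = 4+14+54+54+54+54+54+66+110+113+102+86 = 765 → 02 fd.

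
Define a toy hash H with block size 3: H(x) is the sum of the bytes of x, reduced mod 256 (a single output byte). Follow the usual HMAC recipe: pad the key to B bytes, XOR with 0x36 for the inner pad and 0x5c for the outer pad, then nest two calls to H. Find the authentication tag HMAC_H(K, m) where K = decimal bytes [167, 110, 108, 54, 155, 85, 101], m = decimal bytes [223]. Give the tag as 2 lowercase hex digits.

8d

Key decimal bytes [167, 110, 108, 54, 155, 85, 101] = a7 6e 6c 36 9b 55 65 is 7 bytes > B = 3, so hash it first: H(key) = 0c, then zero-pad to 3 bytes: K' = 0c 00 00.
K' ⊕ ipad = 3a 36 36.  K' ⊕ opad = 50 5c 5c.
Inner input = (K'⊕ipad) ∥ m = 3a 36 36 ∥ df.
Inner hash: sum = 58+54+54+223 = 389; mod 256 = 133 → 85.
Outer input = (K'⊕opad) ∥ inner = 50 5c 5c ∥ 85.
Outer hash (tag): sum = 80+92+92+133 = 397; mod 256 = 141 → 8d.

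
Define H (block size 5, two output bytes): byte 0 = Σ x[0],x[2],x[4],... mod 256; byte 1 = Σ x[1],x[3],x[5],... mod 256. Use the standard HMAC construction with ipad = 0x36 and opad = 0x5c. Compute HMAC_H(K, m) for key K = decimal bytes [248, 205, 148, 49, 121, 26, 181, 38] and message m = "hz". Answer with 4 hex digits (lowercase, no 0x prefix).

Key decimal bytes [248, 205, 148, 49, 121, 26, 181, 38] = f8 cd 94 31 79 1a b5 26 is 8 bytes > B = 5, so hash it first: H(key) = ba 3e, then zero-pad to 5 bytes: K' = ba 3e 00 00 00.
K' ⊕ ipad = 8c 08 36 36 36.  K' ⊕ opad = e6 62 5c 5c 5c.
Inner input = (K'⊕ipad) ∥ m = 8c 08 36 36 36 ∥ 68 7a.
Inner hash: even-index sum = 370 mod 256 = 114; odd-index sum = 166 mod 256 = 166 → 72 a6.
Outer input = (K'⊕opad) ∥ inner = e6 62 5c 5c 5c ∥ 72 a6.
Outer hash (tag): even-index sum = 580 mod 256 = 68; odd-index sum = 304 mod 256 = 48 → 44 30.

4430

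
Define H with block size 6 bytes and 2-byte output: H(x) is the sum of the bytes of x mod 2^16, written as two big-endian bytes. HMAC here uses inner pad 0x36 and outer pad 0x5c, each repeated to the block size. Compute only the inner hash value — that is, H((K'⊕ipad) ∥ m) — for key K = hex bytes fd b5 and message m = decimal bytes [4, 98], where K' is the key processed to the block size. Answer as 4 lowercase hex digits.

028c

Key hex bytes fd b5 is 2 bytes ≤ B = 6; zero-pad to 6 bytes: K' = fd b5 00 00 00 00.
K' ⊕ ipad = cb 83 36 36 36 36.
Inner input = cb 83 36 36 36 36 ∥ 04 62.
Inner hash: sum = 203+131+54+54+54+54+4+98 = 652 → 02 8c.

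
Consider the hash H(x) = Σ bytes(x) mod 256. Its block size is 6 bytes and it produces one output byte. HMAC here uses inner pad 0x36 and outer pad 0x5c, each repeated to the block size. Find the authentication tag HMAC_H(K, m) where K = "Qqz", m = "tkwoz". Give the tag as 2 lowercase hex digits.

4f

Key "Qqz" = 51 71 7a is 3 bytes ≤ B = 6; zero-pad to 6 bytes: K' = 51 71 7a 00 00 00.
K' ⊕ ipad = 67 47 4c 36 36 36.  K' ⊕ opad = 0d 2d 26 5c 5c 5c.
Inner input = (K'⊕ipad) ∥ m = 67 47 4c 36 36 36 ∥ 74 6b 77 6f 7a.
Inner hash: sum = 103+71+76+54+54+54+116+107+119+111+122 = 987; mod 256 = 219 → db.
Outer input = (K'⊕opad) ∥ inner = 0d 2d 26 5c 5c 5c ∥ db.
Outer hash (tag): sum = 13+45+38+92+92+92+219 = 591; mod 256 = 79 → 4f.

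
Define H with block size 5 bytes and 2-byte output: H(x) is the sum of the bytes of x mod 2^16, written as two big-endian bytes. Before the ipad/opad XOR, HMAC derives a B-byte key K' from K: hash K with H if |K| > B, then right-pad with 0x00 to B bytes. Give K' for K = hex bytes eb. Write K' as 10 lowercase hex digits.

Key hex bytes eb is 1 byte ≤ B = 5; zero-pad to 5 bytes: K' = eb 00 00 00 00.

eb00000000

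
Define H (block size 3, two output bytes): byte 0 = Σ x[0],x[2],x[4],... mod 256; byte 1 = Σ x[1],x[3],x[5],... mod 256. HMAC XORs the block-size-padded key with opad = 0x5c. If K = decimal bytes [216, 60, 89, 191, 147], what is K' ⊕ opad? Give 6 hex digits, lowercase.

Key decimal bytes [216, 60, 89, 191, 147] = d8 3c 59 bf 93 is 5 bytes > B = 3, so hash it first: H(key) = c4 fb, then zero-pad to 3 bytes: K' = c4 fb 00.
XOR each byte with 0x5c: c4⊕5c=98, fb⊕5c=a7, 00⊕5c=5c.

98a75c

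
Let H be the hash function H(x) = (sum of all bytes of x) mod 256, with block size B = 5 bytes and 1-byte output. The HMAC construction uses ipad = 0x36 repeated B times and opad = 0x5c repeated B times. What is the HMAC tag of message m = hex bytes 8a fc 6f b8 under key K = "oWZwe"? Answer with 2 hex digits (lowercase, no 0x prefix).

0f

Key "oWZwe" = 6f 57 5a 77 65 is exactly B = 5 bytes: K' = 6f 57 5a 77 65.
K' ⊕ ipad = 59 61 6c 41 53.  K' ⊕ opad = 33 0b 06 2b 39.
Inner input = (K'⊕ipad) ∥ m = 59 61 6c 41 53 ∥ 8a fc 6f b8.
Inner hash: sum = 89+97+108+65+83+138+252+111+184 = 1127; mod 256 = 103 → 67.
Outer input = (K'⊕opad) ∥ inner = 33 0b 06 2b 39 ∥ 67.
Outer hash (tag): sum = 51+11+6+43+57+103 = 271; mod 256 = 15 → 0f.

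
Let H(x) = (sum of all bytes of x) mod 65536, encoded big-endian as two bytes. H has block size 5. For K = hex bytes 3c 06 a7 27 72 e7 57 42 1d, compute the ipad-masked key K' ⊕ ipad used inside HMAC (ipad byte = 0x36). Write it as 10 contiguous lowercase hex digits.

Key hex bytes 3c 06 a7 27 72 e7 57 42 1d is 9 bytes > B = 5, so hash it first: H(key) = 03 1f, then zero-pad to 5 bytes: K' = 03 1f 00 00 00.
XOR each byte with 0x36: 03⊕36=35, 1f⊕36=29, 00⊕36=36, 00⊕36=36, 00⊕36=36.

3529363636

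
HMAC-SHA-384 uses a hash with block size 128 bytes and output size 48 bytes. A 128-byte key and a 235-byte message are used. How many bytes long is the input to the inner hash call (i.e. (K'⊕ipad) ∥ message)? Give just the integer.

Key is 128 ≤ 128 bytes, zero-padded: |K'| = 128.
Inner input = (K'⊕ipad) ∥ m → 128 + 235 = 363 bytes.

363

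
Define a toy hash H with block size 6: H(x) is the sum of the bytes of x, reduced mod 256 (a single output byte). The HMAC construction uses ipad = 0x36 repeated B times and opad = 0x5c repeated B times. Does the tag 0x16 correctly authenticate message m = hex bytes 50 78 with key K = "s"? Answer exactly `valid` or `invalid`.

valid

Key "s" = 73 is 1 byte ≤ B = 6; zero-pad to 6 bytes: K' = 73 00 00 00 00 00.
K' ⊕ ipad = 45 36 36 36 36 36; K' ⊕ opad = 2f 5c 5c 5c 5c 5c.
Inner hash: sum = 69+54+54+54+54+54+80+120 = 539; mod 256 = 27 → 1b.
Outer hash (recomputed tag): sum = 47+92+92+92+92+92+27 = 534; mod 256 = 22 → 16.
Recomputed tag = 16; claimed = 16 → match.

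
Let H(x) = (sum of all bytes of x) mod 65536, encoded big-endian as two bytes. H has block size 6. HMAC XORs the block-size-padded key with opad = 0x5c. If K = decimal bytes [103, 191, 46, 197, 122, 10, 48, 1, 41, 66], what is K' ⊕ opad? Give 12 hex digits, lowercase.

Key decimal bytes [103, 191, 46, 197, 122, 10, 48, 1, 41, 66] = 67 bf 2e c5 7a 0a 30 01 29 42 is 10 bytes > B = 6, so hash it first: H(key) = 03 39, then zero-pad to 6 bytes: K' = 03 39 00 00 00 00.
XOR each byte with 0x5c: 03⊕5c=5f, 39⊕5c=65, 00⊕5c=5c, 00⊕5c=5c, 00⊕5c=5c, 00⊕5c=5c.

5f655c5c5c5c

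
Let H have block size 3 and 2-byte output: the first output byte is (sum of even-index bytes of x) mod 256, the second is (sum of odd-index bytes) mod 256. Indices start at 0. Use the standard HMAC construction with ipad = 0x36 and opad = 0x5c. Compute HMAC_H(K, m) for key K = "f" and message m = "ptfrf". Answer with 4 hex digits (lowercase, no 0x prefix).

Key "f" = 66 is 1 byte ≤ B = 3; zero-pad to 3 bytes: K' = 66 00 00.
K' ⊕ ipad = 50 36 36.  K' ⊕ opad = 3a 5c 5c.
Inner input = (K'⊕ipad) ∥ m = 50 36 36 ∥ 70 74 66 72 66.
Inner hash: even-index sum = 364 mod 256 = 108; odd-index sum = 370 mod 256 = 114 → 6c 72.
Outer input = (K'⊕opad) ∥ inner = 3a 5c 5c ∥ 6c 72.
Outer hash (tag): even-index sum = 264 mod 256 = 8; odd-index sum = 200 mod 256 = 200 → 08 c8.

08c8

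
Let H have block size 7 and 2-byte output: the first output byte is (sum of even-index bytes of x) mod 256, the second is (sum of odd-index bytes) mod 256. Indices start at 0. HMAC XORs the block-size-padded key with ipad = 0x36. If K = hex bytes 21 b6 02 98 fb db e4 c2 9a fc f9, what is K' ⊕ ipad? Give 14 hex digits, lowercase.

a3d13636363636

Key hex bytes 21 b6 02 98 fb db e4 c2 9a fc f9 is 11 bytes > B = 7, so hash it first: H(key) = 95 e7, then zero-pad to 7 bytes: K' = 95 e7 00 00 00 00 00.
XOR each byte with 0x36: 95⊕36=a3, e7⊕36=d1, 00⊕36=36, 00⊕36=36, 00⊕36=36, 00⊕36=36, 00⊕36=36.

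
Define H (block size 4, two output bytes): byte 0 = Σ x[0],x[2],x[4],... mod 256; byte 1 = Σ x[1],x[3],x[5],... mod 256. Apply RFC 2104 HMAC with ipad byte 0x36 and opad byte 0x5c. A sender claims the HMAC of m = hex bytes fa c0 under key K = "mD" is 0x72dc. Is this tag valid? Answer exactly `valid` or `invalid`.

Key "mD" = 6d 44 is 2 bytes ≤ B = 4; zero-pad to 4 bytes: K' = 6d 44 00 00.
K' ⊕ ipad = 5b 72 36 36; K' ⊕ opad = 31 18 5c 5c.
Inner hash: even-index sum = 395 mod 256 = 139; odd-index sum = 360 mod 256 = 104 → 8b 68.
Outer hash (recomputed tag): even-index sum = 280 mod 256 = 24; odd-index sum = 220 mod 256 = 220 → 18 dc.
Recomputed tag = 18dc; claimed = 72dc → mismatch.

invalid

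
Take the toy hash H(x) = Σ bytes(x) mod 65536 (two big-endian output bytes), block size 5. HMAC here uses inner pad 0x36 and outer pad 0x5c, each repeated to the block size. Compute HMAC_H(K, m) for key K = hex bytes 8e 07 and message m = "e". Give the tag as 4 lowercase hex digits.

Key hex bytes 8e 07 is 2 bytes ≤ B = 5; zero-pad to 5 bytes: K' = 8e 07 00 00 00.
K' ⊕ ipad = b8 31 36 36 36.  K' ⊕ opad = d2 5b 5c 5c 5c.
Inner input = (K'⊕ipad) ∥ m = b8 31 36 36 36 ∥ 65.
Inner hash: sum = 184+49+54+54+54+101 = 496 → 01 f0.
Outer input = (K'⊕opad) ∥ inner = d2 5b 5c 5c 5c ∥ 01 f0.
Outer hash (tag): sum = 210+91+92+92+92+1+240 = 818 → 03 32.

0332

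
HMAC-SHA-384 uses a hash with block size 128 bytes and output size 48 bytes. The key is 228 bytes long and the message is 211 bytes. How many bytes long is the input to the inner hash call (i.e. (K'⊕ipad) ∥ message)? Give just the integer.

339

Key is 228 > 128 bytes, so it is hashed to 48 bytes then zero-padded to 128: |K'| = 128.
Inner input = (K'⊕ipad) ∥ m → 128 + 211 = 339 bytes.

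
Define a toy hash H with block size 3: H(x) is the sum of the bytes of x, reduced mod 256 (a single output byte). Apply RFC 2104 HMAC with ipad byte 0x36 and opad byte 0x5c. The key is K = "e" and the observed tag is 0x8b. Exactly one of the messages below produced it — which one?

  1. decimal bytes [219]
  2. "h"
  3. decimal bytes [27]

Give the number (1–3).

1

Key "e" = 65 is 1 byte ≤ B = 3; zero-pad to 3 bytes: K' = 65 00 00.
K' ⊕ ipad = 53 36 36; K' ⊕ opad = 39 5c 5c.
m1: inner = H(53 36 36 db) = 9a; tag = H(39 5c 5c 9a) = 8b ← matches
m2: inner = H(53 36 36 68) = 27; tag = H(39 5c 5c 27) = 18
m3: inner = H(53 36 36 1b) = da; tag = H(39 5c 5c da) = cb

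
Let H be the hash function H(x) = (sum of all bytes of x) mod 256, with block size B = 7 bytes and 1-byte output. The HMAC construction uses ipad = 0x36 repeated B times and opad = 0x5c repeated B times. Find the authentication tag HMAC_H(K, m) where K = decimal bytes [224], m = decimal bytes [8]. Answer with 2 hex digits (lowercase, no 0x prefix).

Key decimal bytes [224] = e0 is 1 byte ≤ B = 7; zero-pad to 7 bytes: K' = e0 00 00 00 00 00 00.
K' ⊕ ipad = d6 36 36 36 36 36 36.  K' ⊕ opad = bc 5c 5c 5c 5c 5c 5c.
Inner input = (K'⊕ipad) ∥ m = d6 36 36 36 36 36 36 ∥ 08.
Inner hash: sum = 214+54+54+54+54+54+54+8 = 546; mod 256 = 34 → 22.
Outer input = (K'⊕opad) ∥ inner = bc 5c 5c 5c 5c 5c 5c ∥ 22.
Outer hash (tag): sum = 188+92+92+92+92+92+92+34 = 774; mod 256 = 6 → 06.

06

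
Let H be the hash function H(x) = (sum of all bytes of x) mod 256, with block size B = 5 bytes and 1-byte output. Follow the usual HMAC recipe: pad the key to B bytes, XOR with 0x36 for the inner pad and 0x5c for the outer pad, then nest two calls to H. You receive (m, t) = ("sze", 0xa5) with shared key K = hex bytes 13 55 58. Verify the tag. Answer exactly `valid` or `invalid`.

Key hex bytes 13 55 58 is 3 bytes ≤ B = 5; zero-pad to 5 bytes: K' = 13 55 58 00 00.
K' ⊕ ipad = 25 63 6e 36 36; K' ⊕ opad = 4f 09 04 5c 5c.
Inner hash: sum = 37+99+110+54+54+115+122+101 = 692; mod 256 = 180 → b4.
Outer hash (recomputed tag): sum = 79+9+4+92+92+180 = 456; mod 256 = 200 → c8.
Recomputed tag = c8; claimed = a5 → mismatch.

invalid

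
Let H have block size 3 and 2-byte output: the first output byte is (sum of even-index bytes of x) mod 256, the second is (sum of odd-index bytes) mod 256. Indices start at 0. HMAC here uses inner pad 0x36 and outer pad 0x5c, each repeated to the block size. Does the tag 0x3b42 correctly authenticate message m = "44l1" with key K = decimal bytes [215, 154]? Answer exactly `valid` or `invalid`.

Key decimal bytes [215, 154] = d7 9a is 2 bytes ≤ B = 3; zero-pad to 3 bytes: K' = d7 9a 00.
K' ⊕ ipad = e1 ac 36; K' ⊕ opad = 8b c6 5c.
Inner hash: even-index sum = 380 mod 256 = 124; odd-index sum = 332 mod 256 = 76 → 7c 4c.
Outer hash (recomputed tag): even-index sum = 307 mod 256 = 51; odd-index sum = 322 mod 256 = 66 → 33 42.
Recomputed tag = 3342; claimed = 3b42 → mismatch.

invalid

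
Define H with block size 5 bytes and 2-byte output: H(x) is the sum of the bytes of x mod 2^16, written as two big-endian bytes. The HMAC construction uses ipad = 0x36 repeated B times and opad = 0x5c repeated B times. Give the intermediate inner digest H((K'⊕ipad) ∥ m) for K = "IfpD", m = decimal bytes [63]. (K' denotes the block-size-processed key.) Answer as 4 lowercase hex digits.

Key "IfpD" = 49 66 70 44 is 4 bytes ≤ B = 5; zero-pad to 5 bytes: K' = 49 66 70 44 00.
K' ⊕ ipad = 7f 50 46 72 36.
Inner input = 7f 50 46 72 36 ∥ 3f.
Inner hash: sum = 127+80+70+114+54+63 = 508 → 01 fc.

01fc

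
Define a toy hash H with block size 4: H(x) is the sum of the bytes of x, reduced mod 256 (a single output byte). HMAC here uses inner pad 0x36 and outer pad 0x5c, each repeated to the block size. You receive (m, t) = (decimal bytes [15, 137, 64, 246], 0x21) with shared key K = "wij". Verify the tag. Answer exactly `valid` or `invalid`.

invalid

Key "wij" = 77 69 6a is 3 bytes ≤ B = 4; zero-pad to 4 bytes: K' = 77 69 6a 00.
K' ⊕ ipad = 41 5f 5c 36; K' ⊕ opad = 2b 35 36 5c.
Inner hash: sum = 65+95+92+54+15+137+64+246 = 768; mod 256 = 0 → 00.
Outer hash (recomputed tag): sum = 43+53+54+92+0 = 242 → f2.
Recomputed tag = f2; claimed = 21 → mismatch.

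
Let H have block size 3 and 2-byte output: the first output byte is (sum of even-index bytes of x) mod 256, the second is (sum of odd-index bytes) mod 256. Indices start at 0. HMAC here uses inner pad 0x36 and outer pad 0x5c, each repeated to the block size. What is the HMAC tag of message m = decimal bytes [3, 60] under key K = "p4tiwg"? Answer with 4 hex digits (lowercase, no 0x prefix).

9837

Key "p4tiwg" = 70 34 74 69 77 67 is 6 bytes > B = 3, so hash it first: H(key) = 5b 04, then zero-pad to 3 bytes: K' = 5b 04 00.
K' ⊕ ipad = 6d 32 36.  K' ⊕ opad = 07 58 5c.
Inner input = (K'⊕ipad) ∥ m = 6d 32 36 ∥ 03 3c.
Inner hash: even-index sum = 223 mod 256 = 223; odd-index sum = 53 mod 256 = 53 → df 35.
Outer input = (K'⊕opad) ∥ inner = 07 58 5c ∥ df 35.
Outer hash (tag): even-index sum = 152 mod 256 = 152; odd-index sum = 311 mod 256 = 55 → 98 37.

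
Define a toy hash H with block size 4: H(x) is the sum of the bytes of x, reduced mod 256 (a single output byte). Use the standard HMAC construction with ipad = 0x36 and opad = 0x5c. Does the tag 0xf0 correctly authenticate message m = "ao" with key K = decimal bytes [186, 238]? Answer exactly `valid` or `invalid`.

valid

Key decimal bytes [186, 238] = ba ee is 2 bytes ≤ B = 4; zero-pad to 4 bytes: K' = ba ee 00 00.
K' ⊕ ipad = 8c d8 36 36; K' ⊕ opad = e6 b2 5c 5c.
Inner hash: sum = 140+216+54+54+97+111 = 672; mod 256 = 160 → a0.
Outer hash (recomputed tag): sum = 230+178+92+92+160 = 752; mod 256 = 240 → f0.
Recomputed tag = f0; claimed = f0 → match.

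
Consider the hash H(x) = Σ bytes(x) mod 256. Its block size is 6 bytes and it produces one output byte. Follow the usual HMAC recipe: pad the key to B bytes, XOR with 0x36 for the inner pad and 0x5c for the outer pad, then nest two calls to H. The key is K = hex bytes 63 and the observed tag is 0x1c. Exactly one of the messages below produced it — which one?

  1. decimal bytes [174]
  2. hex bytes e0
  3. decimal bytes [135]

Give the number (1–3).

Key hex bytes 63 is 1 byte ≤ B = 6; zero-pad to 6 bytes: K' = 63 00 00 00 00 00.
K' ⊕ ipad = 55 36 36 36 36 36; K' ⊕ opad = 3f 5c 5c 5c 5c 5c.
m1: inner = H(55 36 36 36 36 36 ae) = 11; tag = H(3f 5c 5c 5c 5c 5c 11) = 1c ← matches
m2: inner = H(55 36 36 36 36 36 e0) = 43; tag = H(3f 5c 5c 5c 5c 5c 43) = 4e
m3: inner = H(55 36 36 36 36 36 87) = ea; tag = H(3f 5c 5c 5c 5c 5c ea) = f5

1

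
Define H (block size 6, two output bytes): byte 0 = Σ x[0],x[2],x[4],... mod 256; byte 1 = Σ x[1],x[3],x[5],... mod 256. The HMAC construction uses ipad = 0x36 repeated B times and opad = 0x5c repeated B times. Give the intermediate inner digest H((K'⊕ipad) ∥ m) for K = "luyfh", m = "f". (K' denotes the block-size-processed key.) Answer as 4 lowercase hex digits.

Key "luyfh" = 6c 75 79 66 68 is 5 bytes ≤ B = 6; zero-pad to 6 bytes: K' = 6c 75 79 66 68 00.
K' ⊕ ipad = 5a 43 4f 50 5e 36.
Inner input = 5a 43 4f 50 5e 36 ∥ 66.
Inner hash: even-index sum = 365 mod 256 = 109; odd-index sum = 201 mod 256 = 201 → 6d c9.

6dc9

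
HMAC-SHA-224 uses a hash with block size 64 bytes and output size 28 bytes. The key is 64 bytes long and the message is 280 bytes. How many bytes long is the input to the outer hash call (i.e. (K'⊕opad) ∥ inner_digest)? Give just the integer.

Key is 64 ≤ 64 bytes, zero-padded: |K'| = 64.
Outer input = (K'⊕opad) ∥ H(inner) → 64 + 28 = 92 bytes.

92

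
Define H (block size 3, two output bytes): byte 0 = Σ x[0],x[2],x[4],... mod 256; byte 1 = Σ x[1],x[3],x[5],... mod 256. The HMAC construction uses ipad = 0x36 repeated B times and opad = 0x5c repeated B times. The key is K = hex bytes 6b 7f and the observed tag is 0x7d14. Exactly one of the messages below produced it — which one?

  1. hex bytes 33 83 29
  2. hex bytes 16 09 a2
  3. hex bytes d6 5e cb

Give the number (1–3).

3

Key hex bytes 6b 7f is 2 bytes ≤ B = 3; zero-pad to 3 bytes: K' = 6b 7f 00.
K' ⊕ ipad = 5d 49 36; K' ⊕ opad = 37 23 5c.
m1: inner = H(5d 49 36 33 83 29) = 16 a5; tag = H(37 23 5c 16 a5) = 3839
m2: inner = H(5d 49 36 16 09 a2) = 9c 01; tag = H(37 23 5c 9c 01) = 94bf
m3: inner = H(5d 49 36 d6 5e cb) = f1 ea; tag = H(37 23 5c f1 ea) = 7d14 ← matches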